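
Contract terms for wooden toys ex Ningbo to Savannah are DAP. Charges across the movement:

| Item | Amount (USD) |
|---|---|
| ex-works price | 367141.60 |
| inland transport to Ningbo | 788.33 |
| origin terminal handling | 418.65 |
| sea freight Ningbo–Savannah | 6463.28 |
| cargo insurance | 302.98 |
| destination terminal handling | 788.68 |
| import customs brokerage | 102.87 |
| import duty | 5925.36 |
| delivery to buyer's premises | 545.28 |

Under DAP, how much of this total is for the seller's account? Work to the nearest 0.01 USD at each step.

DAP: the seller bears all costs to the named destination except import duty and clearance.
Seller's account: goods 367141.60 + inland to port 788.33 + origin terminal 418.65 + freight 6463.28 + insurance 302.98 + destination terminal 788.68 + delivery 545.28 = 376448.80
Buyer's account: brokerage 102.87 + duty 5925.36 = 6028.23

Seller's account: USD 376448.80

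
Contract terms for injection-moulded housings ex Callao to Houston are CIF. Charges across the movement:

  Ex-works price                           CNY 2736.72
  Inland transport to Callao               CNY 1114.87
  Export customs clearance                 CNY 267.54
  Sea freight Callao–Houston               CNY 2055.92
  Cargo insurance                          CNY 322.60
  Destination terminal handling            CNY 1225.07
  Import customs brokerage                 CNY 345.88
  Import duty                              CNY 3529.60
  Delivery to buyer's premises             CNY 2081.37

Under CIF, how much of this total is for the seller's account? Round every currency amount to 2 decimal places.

Seller's account: CNY 6497.65

CIF: the seller pays costs through ocean freight and marine insurance to the destination port.
Seller's account: goods 2736.72 + inland to port 1114.87 + export clearance 267.54 + freight 2055.92 + insurance 322.60 = 6497.65
Buyer's account: destination terminal 1225.07 + brokerage 345.88 + duty 3529.60 + delivery 2081.37 = 7181.92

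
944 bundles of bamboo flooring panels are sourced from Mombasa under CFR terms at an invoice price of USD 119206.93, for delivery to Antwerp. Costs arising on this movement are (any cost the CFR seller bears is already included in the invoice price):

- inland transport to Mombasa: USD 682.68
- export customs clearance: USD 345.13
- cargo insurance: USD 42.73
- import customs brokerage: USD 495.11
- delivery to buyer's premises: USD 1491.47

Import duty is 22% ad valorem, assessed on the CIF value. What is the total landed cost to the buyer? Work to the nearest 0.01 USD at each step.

Total landed cost: USD 147471.17

CFR: the seller pays costs through ocean freight to the destination port, but not insurance.
Already in the invoice (seller's account under CFR): inland to port, export clearance — exclude.
CIF value = CFR price + insurance = 119206.93 + 42.73 = 119249.66
Import duty = 119249.66 × 22% = 26234.93
Buyer bears: insurance 42.73 + brokerage 495.11 + delivery 1491.47 + duty 26234.93 = 28264.24
Landed cost = invoice 119206.93 + 28264.24 = 147471.17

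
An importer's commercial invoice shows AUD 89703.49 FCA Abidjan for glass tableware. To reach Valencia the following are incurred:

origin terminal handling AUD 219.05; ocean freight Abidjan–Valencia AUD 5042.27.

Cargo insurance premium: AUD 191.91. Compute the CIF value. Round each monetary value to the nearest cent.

CIF value: AUD 95156.72

CIF = FCA price + pre-shipment costs + freight + insurance
CIF = 89703.49 + 219.05 + 5042.27 + 191.91 = 95156.72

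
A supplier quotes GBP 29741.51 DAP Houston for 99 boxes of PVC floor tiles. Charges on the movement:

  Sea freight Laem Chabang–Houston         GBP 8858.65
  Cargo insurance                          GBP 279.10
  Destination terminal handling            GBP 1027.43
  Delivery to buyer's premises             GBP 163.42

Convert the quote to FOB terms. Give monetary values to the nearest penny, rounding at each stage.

From DAP to FOB, the seller no longer bears: freight, insurance, destination terminal, delivery.
FOB price = 29741.51 − 8858.65 − 279.10 − 1027.43 − 163.42 = 19412.91

FOB price: GBP 19412.91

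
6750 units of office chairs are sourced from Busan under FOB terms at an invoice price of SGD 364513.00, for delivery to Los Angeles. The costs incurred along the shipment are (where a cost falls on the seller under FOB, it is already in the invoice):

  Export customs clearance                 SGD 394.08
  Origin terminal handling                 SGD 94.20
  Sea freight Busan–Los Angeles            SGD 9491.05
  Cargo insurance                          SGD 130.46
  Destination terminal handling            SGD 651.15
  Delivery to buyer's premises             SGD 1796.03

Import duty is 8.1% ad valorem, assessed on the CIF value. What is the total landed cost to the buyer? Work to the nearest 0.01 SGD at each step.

FOB: the seller bears costs until goods are on board at the origin port; the buyer bears freight, insurance and all costs thereafter.
Already in the invoice (seller's account under FOB): export clearance, origin terminal — exclude.
CIF value = FOB price + freight + insurance = 364513.00 + 9491.05 + 130.46 = 374134.51
Import duty = 374134.51 × 8.1% = 30304.90
Buyer bears: freight 9491.05 + insurance 130.46 + destination terminal 651.15 + delivery 1796.03 + duty 30304.90 = 42373.59
Landed cost = invoice 364513.00 + 42373.59 = 406886.59

Total landed cost: SGD 406886.59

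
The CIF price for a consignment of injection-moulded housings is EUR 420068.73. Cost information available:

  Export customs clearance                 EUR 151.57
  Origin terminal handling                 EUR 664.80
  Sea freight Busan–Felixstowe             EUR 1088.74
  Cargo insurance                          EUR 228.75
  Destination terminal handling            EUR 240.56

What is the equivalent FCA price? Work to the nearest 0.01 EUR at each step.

FCA price: EUR 418086.44

Not relevant to the conversion: export clearance — on the seller under both CIF and FCA; already in the CIF price and stays in the FCA price. destination terminal — on the buyer under both terms; not part of either seller's price.
From CIF to FCA, the seller no longer bears: origin terminal, freight, insurance.
FCA price = 420068.73 − 664.80 − 1088.74 − 228.75 = 418086.44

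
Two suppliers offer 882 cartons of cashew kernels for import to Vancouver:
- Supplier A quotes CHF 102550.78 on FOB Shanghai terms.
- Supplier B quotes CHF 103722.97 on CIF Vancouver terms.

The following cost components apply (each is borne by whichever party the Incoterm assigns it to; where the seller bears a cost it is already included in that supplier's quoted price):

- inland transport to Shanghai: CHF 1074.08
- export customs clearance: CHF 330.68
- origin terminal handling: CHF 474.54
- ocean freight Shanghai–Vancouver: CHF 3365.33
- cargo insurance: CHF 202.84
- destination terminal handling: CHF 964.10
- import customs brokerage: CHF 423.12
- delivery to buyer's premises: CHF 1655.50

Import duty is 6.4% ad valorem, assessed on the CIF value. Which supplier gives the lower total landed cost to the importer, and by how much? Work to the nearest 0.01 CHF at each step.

Supplier B is cheaper by CHF 2549.32

Supplier A (FOB):
CIF value = FOB price + freight + insurance = 102550.78 + 3365.33 + 202.84 = 106118.95
Import duty = 106118.95 × 6.4% = 6791.61
Buyer bears (A): 3365.33 + 202.84 + 964.10 + 423.12 + 1655.50 = 6610.89
Landed cost (A) = invoice 102550.78 + 6610.89 + duty 6791.61 = 115953.28
Supplier B (CIF):
The CIF price already equals the CIF value: 103722.97
Import duty = 103722.97 × 6.4% = 6638.27
Buyer bears (B): 964.10 + 423.12 + 1655.50 = 3042.72
Landed cost (B) = invoice 103722.97 + 3042.72 + duty 6638.27 = 113403.96
Difference = |115953.28 − 113403.96| = 2549.32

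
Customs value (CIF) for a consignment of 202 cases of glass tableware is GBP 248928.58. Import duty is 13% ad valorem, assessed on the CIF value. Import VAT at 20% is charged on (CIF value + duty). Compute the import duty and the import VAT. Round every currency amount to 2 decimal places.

Import duty: GBP 32360.72; import VAT: GBP 56257.86

Import duty = 248928.58 × 13% = 32360.72
VAT base = CIF + duty = 248928.58 + 32360.72 = 281289.30
Import VAT = 281289.30 × 20% = 56257.86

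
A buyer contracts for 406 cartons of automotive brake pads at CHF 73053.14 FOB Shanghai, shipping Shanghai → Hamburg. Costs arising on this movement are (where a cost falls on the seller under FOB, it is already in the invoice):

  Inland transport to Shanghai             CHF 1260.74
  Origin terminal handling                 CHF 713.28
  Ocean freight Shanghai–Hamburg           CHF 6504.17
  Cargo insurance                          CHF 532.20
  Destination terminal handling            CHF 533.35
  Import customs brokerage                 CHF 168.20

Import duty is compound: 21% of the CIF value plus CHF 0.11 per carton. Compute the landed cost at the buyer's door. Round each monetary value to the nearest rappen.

FOB: the seller bears costs until goods are on board at the origin port; the buyer bears freight, insurance and all costs thereafter.
Already in the invoice (seller's account under FOB): inland to port, origin terminal — exclude.
CIF value = FOB price + freight + insurance = 73053.14 + 6504.17 + 532.20 = 80089.51
Ad valorem component: 80089.51 × 21% = 16818.80
Specific component: 406 × 0.11 = 44.66
Import duty = 16818.80 + 44.66 = 16863.46
Buyer bears: freight 6504.17 + insurance 532.20 + destination terminal 533.35 + brokerage 168.20 + duty 16863.46 = 24601.38
Landed cost = invoice 73053.14 + 24601.38 = 97654.52

Total landed cost: CHF 97654.52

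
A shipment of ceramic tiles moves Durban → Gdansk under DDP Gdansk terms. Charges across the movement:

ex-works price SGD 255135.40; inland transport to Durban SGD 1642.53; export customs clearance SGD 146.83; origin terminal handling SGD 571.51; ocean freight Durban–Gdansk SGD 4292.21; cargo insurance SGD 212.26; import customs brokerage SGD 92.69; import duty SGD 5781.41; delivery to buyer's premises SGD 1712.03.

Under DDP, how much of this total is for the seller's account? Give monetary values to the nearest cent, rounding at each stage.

Seller's account: SGD 269586.87

DDP: the seller bears all costs including import duty.
Seller's account: goods 255135.40 + inland to port 1642.53 + export clearance 146.83 + origin terminal 571.51 + freight 4292.21 + insurance 212.26 + brokerage 92.69 + duty 5781.41 + delivery 1712.03 = 269586.87
Buyer's account: 0.00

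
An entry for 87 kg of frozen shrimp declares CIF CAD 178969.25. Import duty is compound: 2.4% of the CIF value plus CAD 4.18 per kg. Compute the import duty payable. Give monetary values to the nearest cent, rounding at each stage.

Ad valorem component: 178969.25 × 2.4% = 4295.26
Specific component: 87 × 4.18 = 363.66
Import duty = 4295.26 + 363.66 = 4658.92

Import duty: CAD 4658.92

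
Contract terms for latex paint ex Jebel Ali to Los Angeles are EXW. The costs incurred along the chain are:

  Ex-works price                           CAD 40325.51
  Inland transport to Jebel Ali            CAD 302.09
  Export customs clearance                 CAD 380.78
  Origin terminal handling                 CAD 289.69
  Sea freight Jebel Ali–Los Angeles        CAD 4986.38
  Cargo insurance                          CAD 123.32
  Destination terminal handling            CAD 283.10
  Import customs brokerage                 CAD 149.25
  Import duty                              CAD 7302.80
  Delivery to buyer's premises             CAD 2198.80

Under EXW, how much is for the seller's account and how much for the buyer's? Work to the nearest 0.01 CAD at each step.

EXW: the seller makes goods available at their premises; the buyer bears all onward costs.
Seller's account: goods 40325.51 = 40325.51
Buyer's account: inland to port 302.09 + export clearance 380.78 + origin terminal 289.69 + freight 4986.38 + insurance 123.32 + destination terminal 283.10 + brokerage 149.25 + duty 7302.80 + delivery 2198.80 = 16016.21

Seller: CAD 40325.51; buyer: CAD 16016.21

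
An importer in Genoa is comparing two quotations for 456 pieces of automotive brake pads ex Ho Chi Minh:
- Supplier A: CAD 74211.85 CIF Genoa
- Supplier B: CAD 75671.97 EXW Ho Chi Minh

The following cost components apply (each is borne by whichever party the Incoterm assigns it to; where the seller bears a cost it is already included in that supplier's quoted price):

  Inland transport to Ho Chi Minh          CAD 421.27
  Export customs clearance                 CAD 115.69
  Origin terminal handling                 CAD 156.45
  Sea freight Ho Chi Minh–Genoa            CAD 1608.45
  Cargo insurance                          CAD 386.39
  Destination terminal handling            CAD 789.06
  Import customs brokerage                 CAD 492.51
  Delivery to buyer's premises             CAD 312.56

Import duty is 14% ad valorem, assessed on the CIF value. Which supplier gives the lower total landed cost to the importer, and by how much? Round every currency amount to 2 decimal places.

Supplier A (CIF):
The CIF price already equals the CIF value: 74211.85
Import duty = 74211.85 × 14% = 10389.66
Buyer bears (A): 789.06 + 492.51 + 312.56 = 1594.13
Landed cost (A) = invoice 74211.85 + 1594.13 + duty 10389.66 = 86195.64
Supplier B (EXW):
CIF value = EXW price + inland to port + export clearance + origin terminal + freight + insurance = 75671.97 + 421.27 + 115.69 + 156.45 + 1608.45 + 386.39 = 78360.22
Import duty = 78360.22 × 14% = 10970.43
Buyer bears (B): 421.27 + 115.69 + 156.45 + 1608.45 + 386.39 + 789.06 + 492.51 + 312.56 = 4282.38
Landed cost (B) = invoice 75671.97 + 4282.38 + duty 10970.43 = 90924.78
Difference = |86195.64 − 90924.78| = 4729.14

Supplier A is cheaper by CAD 4729.14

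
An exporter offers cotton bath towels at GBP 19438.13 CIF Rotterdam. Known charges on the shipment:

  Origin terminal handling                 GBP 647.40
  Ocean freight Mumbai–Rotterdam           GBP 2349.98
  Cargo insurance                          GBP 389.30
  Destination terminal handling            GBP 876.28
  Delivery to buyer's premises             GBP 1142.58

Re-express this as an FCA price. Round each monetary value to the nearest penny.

FCA price: GBP 16051.45

Not relevant to the conversion: delivery, destination terminal — on the buyer under both terms; not part of either seller's price.
From CIF to FCA, the seller no longer bears: origin terminal, freight, insurance.
FCA price = 19438.13 − 647.40 − 2349.98 − 389.30 = 16051.45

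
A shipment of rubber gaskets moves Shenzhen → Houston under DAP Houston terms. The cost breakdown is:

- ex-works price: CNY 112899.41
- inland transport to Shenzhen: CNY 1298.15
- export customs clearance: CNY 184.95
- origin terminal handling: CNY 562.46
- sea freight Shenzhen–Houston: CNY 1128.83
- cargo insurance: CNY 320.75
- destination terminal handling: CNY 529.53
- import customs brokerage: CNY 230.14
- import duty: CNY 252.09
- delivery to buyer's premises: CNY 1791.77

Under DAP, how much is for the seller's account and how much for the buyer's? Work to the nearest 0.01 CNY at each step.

Seller: CNY 118715.85; buyer: CNY 482.23

DAP: the seller bears all costs to the named destination except import duty and clearance.
Seller's account: goods 112899.41 + inland to port 1298.15 + export clearance 184.95 + origin terminal 562.46 + freight 1128.83 + insurance 320.75 + destination terminal 529.53 + delivery 1791.77 = 118715.85
Buyer's account: brokerage 230.14 + duty 252.09 = 482.23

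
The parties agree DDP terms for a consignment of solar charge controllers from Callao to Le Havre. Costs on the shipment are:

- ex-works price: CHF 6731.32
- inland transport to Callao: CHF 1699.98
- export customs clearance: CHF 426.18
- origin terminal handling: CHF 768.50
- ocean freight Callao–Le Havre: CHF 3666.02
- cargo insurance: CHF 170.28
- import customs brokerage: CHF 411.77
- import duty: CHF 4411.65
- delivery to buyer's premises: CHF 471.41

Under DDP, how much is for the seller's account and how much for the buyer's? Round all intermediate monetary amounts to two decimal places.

DDP: the seller bears all costs including import duty.
Seller's account: goods 6731.32 + inland to port 1699.98 + export clearance 426.18 + origin terminal 768.50 + freight 3666.02 + insurance 170.28 + brokerage 411.77 + duty 4411.65 + delivery 471.41 = 18757.11
Buyer's account: 0.00

Seller: CHF 18757.11; buyer: CHF 0.00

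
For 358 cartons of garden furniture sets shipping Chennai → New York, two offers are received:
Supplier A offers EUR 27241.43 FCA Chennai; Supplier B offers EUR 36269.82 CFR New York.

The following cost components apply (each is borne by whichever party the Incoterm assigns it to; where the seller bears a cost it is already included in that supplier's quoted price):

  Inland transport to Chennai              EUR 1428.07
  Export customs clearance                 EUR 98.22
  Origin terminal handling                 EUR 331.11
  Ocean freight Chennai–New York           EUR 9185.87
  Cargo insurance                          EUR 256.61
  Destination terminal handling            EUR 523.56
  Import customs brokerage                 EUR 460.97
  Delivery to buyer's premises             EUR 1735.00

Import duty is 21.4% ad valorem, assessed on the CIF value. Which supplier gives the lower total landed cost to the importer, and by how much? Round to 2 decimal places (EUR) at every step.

Supplier B is cheaper by EUR 593.14

Supplier A (FCA):
CIF value = FCA price + origin terminal + freight + insurance = 27241.43 + 331.11 + 9185.87 + 256.61 = 37015.02
Import duty = 37015.02 × 21.4% = 7921.21
Buyer bears (A): 331.11 + 9185.87 + 256.61 + 523.56 + 460.97 + 1735.00 = 12493.12
Landed cost (A) = invoice 27241.43 + 12493.12 + duty 7921.21 = 47655.76
Supplier B (CFR):
CIF value = CFR price + insurance = 36269.82 + 256.61 = 36526.43
Import duty = 36526.43 × 21.4% = 7816.66
Buyer bears (B): 256.61 + 523.56 + 460.97 + 1735.00 = 2976.14
Landed cost (B) = invoice 36269.82 + 2976.14 + duty 7816.66 = 47062.62
Difference = |47655.76 − 47062.62| = 593.14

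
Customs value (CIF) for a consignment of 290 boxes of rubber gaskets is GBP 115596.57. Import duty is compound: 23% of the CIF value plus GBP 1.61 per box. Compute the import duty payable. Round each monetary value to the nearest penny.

Import duty: GBP 27054.11

Ad valorem component: 115596.57 × 23% = 26587.21
Specific component: 290 × 1.61 = 466.90
Import duty = 26587.21 + 466.90 = 27054.11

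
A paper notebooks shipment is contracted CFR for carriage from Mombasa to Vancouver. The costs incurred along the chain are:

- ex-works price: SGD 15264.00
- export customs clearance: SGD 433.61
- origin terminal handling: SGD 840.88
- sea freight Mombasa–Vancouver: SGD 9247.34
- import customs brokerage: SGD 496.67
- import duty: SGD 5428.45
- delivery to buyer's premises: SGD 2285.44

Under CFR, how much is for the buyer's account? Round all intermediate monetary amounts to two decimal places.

CFR: the seller pays costs through ocean freight to the destination port, but not insurance.
Seller's account: goods 15264.00 + export clearance 433.61 + origin terminal 840.88 + freight 9247.34 = 25785.83
Buyer's account: brokerage 496.67 + duty 5428.45 + delivery 2285.44 = 8210.56

Buyer's account: SGD 8210.56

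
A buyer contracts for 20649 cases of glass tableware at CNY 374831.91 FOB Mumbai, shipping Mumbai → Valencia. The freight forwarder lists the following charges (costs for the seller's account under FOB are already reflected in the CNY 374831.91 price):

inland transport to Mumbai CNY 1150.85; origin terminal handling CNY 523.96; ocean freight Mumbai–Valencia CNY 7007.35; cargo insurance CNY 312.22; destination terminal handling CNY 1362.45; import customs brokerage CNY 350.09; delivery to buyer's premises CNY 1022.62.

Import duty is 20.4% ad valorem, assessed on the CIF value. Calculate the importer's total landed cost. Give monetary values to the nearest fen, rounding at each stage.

FOB: the seller bears costs until goods are on board at the origin port; the buyer bears freight, insurance and all costs thereafter.
Already in the invoice (seller's account under FOB): inland to port, origin terminal — exclude.
CIF value = FOB price + freight + insurance = 374831.91 + 7007.35 + 312.22 = 382151.48
Import duty = 382151.48 × 20.4% = 77958.90
Buyer bears: freight 7007.35 + insurance 312.22 + destination terminal 1362.45 + brokerage 350.09 + delivery 1022.62 + duty 77958.90 = 88013.63
Landed cost = invoice 374831.91 + 88013.63 = 462845.54

Total landed cost: CNY 462845.54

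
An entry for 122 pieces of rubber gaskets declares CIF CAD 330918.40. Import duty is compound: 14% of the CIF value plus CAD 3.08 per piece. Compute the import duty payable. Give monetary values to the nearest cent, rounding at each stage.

Ad valorem component: 330918.40 × 14% = 46328.58
Specific component: 122 × 3.08 = 375.76
Import duty = 46328.58 + 375.76 = 46704.34

Import duty: CAD 46704.34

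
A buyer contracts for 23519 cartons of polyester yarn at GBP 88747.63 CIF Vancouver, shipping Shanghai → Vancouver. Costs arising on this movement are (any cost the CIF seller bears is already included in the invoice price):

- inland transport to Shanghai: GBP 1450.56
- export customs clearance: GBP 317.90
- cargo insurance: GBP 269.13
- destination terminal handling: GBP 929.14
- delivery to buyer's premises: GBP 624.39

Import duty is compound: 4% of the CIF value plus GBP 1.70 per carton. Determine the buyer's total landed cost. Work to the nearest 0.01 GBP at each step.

Total landed cost: GBP 133833.37

CIF: the seller pays costs through ocean freight and marine insurance to the destination port.
Already in the invoice (seller's account under CIF): inland to port, export clearance, insurance — exclude.
The CIF price already equals the CIF value: 88747.63
Ad valorem component: 88747.63 × 4% = 3549.91
Specific component: 23519 × 1.70 = 39982.30
Import duty = 3549.91 + 39982.30 = 43532.21
Buyer bears: destination terminal 929.14 + delivery 624.39 + duty 43532.21 = 45085.74
Landed cost = invoice 88747.63 + 45085.74 = 133833.37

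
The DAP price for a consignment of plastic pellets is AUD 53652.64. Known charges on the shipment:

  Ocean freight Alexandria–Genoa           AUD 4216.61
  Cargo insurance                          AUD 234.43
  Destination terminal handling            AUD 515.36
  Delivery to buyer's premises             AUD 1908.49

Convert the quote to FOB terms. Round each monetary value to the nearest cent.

From DAP to FOB, the seller no longer bears: freight, insurance, destination terminal, delivery.
FOB price = 53652.64 − 4216.61 − 234.43 − 515.36 − 1908.49 = 46777.75

FOB price: AUD 46777.75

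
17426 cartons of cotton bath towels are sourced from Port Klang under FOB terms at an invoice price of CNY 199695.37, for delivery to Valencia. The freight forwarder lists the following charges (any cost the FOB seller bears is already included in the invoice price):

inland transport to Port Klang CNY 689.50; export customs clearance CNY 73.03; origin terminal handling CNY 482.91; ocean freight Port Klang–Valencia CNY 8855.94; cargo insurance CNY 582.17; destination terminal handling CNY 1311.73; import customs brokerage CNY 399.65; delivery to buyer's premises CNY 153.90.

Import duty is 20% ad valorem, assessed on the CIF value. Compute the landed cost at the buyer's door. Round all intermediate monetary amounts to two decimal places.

Total landed cost: CNY 252825.46

FOB: the seller bears costs until goods are on board at the origin port; the buyer bears freight, insurance and all costs thereafter.
Already in the invoice (seller's account under FOB): inland to port, export clearance, origin terminal — exclude.
CIF value = FOB price + freight + insurance = 199695.37 + 8855.94 + 582.17 = 209133.48
Import duty = 209133.48 × 20% = 41826.70
Buyer bears: freight 8855.94 + insurance 582.17 + destination terminal 1311.73 + brokerage 399.65 + delivery 153.90 + duty 41826.70 = 53130.09
Landed cost = invoice 199695.37 + 53130.09 = 252825.46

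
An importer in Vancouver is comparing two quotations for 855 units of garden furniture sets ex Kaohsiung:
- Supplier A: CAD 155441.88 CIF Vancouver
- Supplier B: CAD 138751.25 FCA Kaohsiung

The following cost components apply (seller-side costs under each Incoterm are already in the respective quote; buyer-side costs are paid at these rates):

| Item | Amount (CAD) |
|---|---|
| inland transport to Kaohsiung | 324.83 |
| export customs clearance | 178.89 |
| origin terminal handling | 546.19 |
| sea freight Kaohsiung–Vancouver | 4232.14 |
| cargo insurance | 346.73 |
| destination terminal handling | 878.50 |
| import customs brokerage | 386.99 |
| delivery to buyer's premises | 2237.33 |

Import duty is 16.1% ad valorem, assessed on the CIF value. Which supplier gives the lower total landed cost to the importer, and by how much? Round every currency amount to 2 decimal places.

Supplier A (CIF):
The CIF price already equals the CIF value: 155441.88
Import duty = 155441.88 × 16.1% = 25026.14
Buyer bears (A): 878.50 + 386.99 + 2237.33 = 3502.82
Landed cost (A) = invoice 155441.88 + 3502.82 + duty 25026.14 = 183970.84
Supplier B (FCA):
CIF value = FCA price + origin terminal + freight + insurance = 138751.25 + 546.19 + 4232.14 + 346.73 = 143876.31
Import duty = 143876.31 × 16.1% = 23164.09
Buyer bears (B): 546.19 + 4232.14 + 346.73 + 878.50 + 386.99 + 2237.33 = 8627.88
Landed cost (B) = invoice 138751.25 + 8627.88 + duty 23164.09 = 170543.22
Difference = |183970.84 − 170543.22| = 13427.62

Supplier B is cheaper by CAD 13427.62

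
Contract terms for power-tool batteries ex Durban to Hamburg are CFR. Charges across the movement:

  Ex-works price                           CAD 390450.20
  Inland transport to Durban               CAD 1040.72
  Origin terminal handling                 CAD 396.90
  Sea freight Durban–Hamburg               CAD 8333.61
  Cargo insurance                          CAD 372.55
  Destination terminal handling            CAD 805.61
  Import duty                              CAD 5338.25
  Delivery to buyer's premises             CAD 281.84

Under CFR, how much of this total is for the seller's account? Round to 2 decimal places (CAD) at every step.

Seller's account: CAD 400221.43

CFR: the seller pays costs through ocean freight to the destination port, but not insurance.
Seller's account: goods 390450.20 + inland to port 1040.72 + origin terminal 396.90 + freight 8333.61 = 400221.43
Buyer's account: insurance 372.55 + destination terminal 805.61 + duty 5338.25 + delivery 281.84 = 6798.25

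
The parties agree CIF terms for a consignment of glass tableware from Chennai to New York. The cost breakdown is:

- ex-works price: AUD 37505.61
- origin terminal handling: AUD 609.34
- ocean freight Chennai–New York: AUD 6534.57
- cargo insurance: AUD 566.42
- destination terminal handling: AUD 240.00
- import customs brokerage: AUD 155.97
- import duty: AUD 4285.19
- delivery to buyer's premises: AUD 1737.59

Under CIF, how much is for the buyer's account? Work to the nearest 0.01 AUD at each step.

Buyer's account: AUD 6418.75

CIF: the seller pays costs through ocean freight and marine insurance to the destination port.
Seller's account: goods 37505.61 + origin terminal 609.34 + freight 6534.57 + insurance 566.42 = 45215.94
Buyer's account: destination terminal 240.00 + brokerage 155.97 + duty 4285.19 + delivery 1737.59 = 6418.75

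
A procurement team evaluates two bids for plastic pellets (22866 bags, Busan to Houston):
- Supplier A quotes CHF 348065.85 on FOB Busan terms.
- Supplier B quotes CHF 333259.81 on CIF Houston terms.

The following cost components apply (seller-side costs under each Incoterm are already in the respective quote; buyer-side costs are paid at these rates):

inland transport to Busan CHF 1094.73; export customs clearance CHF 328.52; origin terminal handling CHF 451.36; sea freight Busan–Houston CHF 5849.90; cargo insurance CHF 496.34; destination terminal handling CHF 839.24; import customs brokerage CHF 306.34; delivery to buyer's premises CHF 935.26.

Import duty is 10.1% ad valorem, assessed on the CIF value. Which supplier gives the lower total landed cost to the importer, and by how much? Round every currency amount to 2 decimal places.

Supplier B is cheaper by CHF 23288.66

Supplier A (FOB):
CIF value = FOB price + freight + insurance = 348065.85 + 5849.90 + 496.34 = 354412.09
Import duty = 354412.09 × 10.1% = 35795.62
Buyer bears (A): 5849.90 + 496.34 + 839.24 + 306.34 + 935.26 = 8427.08
Landed cost (A) = invoice 348065.85 + 8427.08 + duty 35795.62 = 392288.55
Supplier B (CIF):
The CIF price already equals the CIF value: 333259.81
Import duty = 333259.81 × 10.1% = 33659.24
Buyer bears (B): 839.24 + 306.34 + 935.26 = 2080.84
Landed cost (B) = invoice 333259.81 + 2080.84 + duty 33659.24 = 368999.89
Difference = |392288.55 − 368999.89| = 23288.66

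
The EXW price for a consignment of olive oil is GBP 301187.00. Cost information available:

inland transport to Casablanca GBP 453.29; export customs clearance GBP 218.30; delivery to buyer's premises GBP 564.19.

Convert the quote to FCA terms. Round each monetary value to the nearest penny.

Not relevant to the conversion: delivery — on the buyer under both terms; not part of either seller's price.
From EXW to FCA, the seller additionally bears: inland to port, export clearance.
FCA price = 301187.00 + 453.29 + 218.30 = 301858.59

FCA price: GBP 301858.59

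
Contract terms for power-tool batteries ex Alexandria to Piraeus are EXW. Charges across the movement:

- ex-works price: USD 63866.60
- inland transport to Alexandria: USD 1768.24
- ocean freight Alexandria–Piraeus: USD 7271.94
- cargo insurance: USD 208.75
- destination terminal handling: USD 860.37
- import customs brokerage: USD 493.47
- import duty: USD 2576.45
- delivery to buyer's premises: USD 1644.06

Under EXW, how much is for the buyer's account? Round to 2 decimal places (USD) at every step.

Buyer's account: USD 14823.28

EXW: the seller makes goods available at their premises; the buyer bears all onward costs.
Seller's account: goods 63866.60 = 63866.60
Buyer's account: inland to port 1768.24 + freight 7271.94 + insurance 208.75 + destination terminal 860.37 + brokerage 493.47 + duty 2576.45 + delivery 1644.06 = 14823.28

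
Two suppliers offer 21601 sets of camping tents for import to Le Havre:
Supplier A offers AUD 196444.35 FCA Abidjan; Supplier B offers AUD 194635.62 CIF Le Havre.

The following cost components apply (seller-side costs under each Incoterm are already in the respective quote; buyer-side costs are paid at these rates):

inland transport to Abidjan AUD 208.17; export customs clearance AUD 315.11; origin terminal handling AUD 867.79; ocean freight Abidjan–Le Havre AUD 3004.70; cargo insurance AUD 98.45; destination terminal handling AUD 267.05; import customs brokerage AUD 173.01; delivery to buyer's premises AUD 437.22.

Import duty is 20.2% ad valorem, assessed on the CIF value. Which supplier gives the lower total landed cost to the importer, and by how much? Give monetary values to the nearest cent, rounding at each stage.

Supplier A (FCA):
CIF value = FCA price + origin terminal + freight + insurance = 196444.35 + 867.79 + 3004.70 + 98.45 = 200415.29
Import duty = 200415.29 × 20.2% = 40483.89
Buyer bears (A): 867.79 + 3004.70 + 98.45 + 267.05 + 173.01 + 437.22 = 4848.22
Landed cost (A) = invoice 196444.35 + 4848.22 + duty 40483.89 = 241776.46
Supplier B (CIF):
The CIF price already equals the CIF value: 194635.62
Import duty = 194635.62 × 20.2% = 39316.40
Buyer bears (B): 267.05 + 173.01 + 437.22 = 877.28
Landed cost (B) = invoice 194635.62 + 877.28 + duty 39316.40 = 234829.30
Difference = |241776.46 − 234829.30| = 6947.16

Supplier B is cheaper by AUD 6947.16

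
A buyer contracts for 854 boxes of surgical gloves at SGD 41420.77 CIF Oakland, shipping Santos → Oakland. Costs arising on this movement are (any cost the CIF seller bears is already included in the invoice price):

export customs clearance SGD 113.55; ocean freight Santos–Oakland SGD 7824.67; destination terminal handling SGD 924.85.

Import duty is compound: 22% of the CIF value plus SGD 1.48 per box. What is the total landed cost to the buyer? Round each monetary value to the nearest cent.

Total landed cost: SGD 52722.11

CIF: the seller pays costs through ocean freight and marine insurance to the destination port.
Already in the invoice (seller's account under CIF): export clearance, freight — exclude.
The CIF price already equals the CIF value: 41420.77
Ad valorem component: 41420.77 × 22% = 9112.57
Specific component: 854 × 1.48 = 1263.92
Import duty = 9112.57 + 1263.92 = 10376.49
Buyer bears: destination terminal 924.85 + duty 10376.49 = 11301.34
Landed cost = invoice 41420.77 + 11301.34 = 52722.11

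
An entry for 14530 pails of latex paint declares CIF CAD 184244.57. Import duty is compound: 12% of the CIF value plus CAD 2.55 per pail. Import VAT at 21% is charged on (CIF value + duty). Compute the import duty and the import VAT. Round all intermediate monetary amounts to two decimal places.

Ad valorem component: 184244.57 × 12% = 22109.35
Specific component: 14530 × 2.55 = 37051.50
Import duty = 22109.35 + 37051.50 = 59160.85
VAT base = CIF + duty = 184244.57 + 59160.85 = 243405.42
Import VAT = 243405.42 × 21% = 51115.14

Import duty: CAD 59160.85; import VAT: CAD 51115.14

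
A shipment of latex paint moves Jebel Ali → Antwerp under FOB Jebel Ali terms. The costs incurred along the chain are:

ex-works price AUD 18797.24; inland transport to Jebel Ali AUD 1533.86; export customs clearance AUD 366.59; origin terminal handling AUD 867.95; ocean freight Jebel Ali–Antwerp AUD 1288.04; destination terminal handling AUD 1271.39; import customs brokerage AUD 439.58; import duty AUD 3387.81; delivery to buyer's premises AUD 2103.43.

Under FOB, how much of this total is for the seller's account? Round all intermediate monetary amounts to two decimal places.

Seller's account: AUD 21565.64

FOB: the seller bears costs until goods are on board at the origin port; the buyer bears freight, insurance and all costs thereafter.
Seller's account: goods 18797.24 + inland to port 1533.86 + export clearance 366.59 + origin terminal 867.95 = 21565.64
Buyer's account: freight 1288.04 + destination terminal 1271.39 + brokerage 439.58 + duty 3387.81 + delivery 2103.43 = 8490.25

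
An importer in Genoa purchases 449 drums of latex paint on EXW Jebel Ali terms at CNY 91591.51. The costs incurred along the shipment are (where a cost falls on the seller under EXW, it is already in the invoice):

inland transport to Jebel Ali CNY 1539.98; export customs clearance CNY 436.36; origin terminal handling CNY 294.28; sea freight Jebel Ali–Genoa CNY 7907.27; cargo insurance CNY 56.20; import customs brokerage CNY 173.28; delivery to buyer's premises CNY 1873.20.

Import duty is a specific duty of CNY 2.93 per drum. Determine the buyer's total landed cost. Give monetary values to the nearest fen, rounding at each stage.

Total landed cost: CNY 105187.65

EXW: the seller makes goods available at their premises; the buyer bears all onward costs.
CIF value = EXW price + inland to port + export clearance + origin terminal + freight + insurance = 91591.51 + 1539.98 + 436.36 + 294.28 + 7907.27 + 56.20 = 101825.60
Import duty = 449 × 2.93 = 1315.57
Buyer bears: inland to port 1539.98 + export clearance 436.36 + origin terminal 294.28 + freight 7907.27 + insurance 56.20 + brokerage 173.28 + delivery 1873.20 + duty 1315.57 = 13596.14
Landed cost = invoice 91591.51 + 13596.14 = 105187.65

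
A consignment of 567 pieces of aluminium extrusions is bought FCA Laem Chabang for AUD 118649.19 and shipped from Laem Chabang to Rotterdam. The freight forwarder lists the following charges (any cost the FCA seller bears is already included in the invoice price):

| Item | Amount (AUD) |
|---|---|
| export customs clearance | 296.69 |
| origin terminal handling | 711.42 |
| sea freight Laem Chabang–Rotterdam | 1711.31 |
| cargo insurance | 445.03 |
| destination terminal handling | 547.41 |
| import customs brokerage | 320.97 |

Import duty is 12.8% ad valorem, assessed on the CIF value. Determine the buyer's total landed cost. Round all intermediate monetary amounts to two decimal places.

Total landed cost: AUD 137939.50

FCA: the seller delivers export-cleared goods to the carrier; the buyer bears costs from that point.
Already in the invoice (seller's account under FCA): export clearance — exclude.
CIF value = FCA price + origin terminal + freight + insurance = 118649.19 + 711.42 + 1711.31 + 445.03 = 121516.95
Import duty = 121516.95 × 12.8% = 15554.17
Buyer bears: origin terminal 711.42 + freight 1711.31 + insurance 445.03 + destination terminal 547.41 + brokerage 320.97 + duty 15554.17 = 19290.31
Landed cost = invoice 118649.19 + 19290.31 = 137939.50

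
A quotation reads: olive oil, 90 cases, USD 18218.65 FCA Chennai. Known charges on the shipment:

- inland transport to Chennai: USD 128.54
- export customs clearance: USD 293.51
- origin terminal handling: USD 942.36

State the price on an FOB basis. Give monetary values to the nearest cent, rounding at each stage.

FOB price: USD 19161.01

Not relevant to the conversion: export clearance, inland to port — on the seller under both FCA and FOB; already in the FCA price and stays in the FOB price.
From FCA to FOB, the seller additionally bears: origin terminal.
FOB price = 18218.65 + 942.36 = 19161.01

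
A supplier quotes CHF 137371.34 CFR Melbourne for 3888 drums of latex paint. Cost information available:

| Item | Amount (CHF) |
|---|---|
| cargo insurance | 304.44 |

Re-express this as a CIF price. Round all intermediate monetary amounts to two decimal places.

From CFR to CIF, the seller additionally bears: insurance.
CIF price = 137371.34 + 304.44 = 137675.78

CIF price: CHF 137675.78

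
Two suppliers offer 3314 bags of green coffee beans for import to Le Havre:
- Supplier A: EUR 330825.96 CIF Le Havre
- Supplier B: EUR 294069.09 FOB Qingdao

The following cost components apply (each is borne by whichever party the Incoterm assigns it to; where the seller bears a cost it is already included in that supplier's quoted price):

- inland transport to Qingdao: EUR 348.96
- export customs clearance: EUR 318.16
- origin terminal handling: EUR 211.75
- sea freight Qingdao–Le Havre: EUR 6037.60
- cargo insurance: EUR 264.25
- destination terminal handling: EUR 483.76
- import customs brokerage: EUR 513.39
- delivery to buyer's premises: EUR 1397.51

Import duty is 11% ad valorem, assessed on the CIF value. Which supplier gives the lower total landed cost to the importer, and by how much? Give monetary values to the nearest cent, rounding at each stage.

Supplier B is cheaper by EUR 33805.08

Supplier A (CIF):
The CIF price already equals the CIF value: 330825.96
Import duty = 330825.96 × 11% = 36390.86
Buyer bears (A): 483.76 + 513.39 + 1397.51 = 2394.66
Landed cost (A) = invoice 330825.96 + 2394.66 + duty 36390.86 = 369611.48
Supplier B (FOB):
CIF value = FOB price + freight + insurance = 294069.09 + 6037.60 + 264.25 = 300370.94
Import duty = 300370.94 × 11% = 33040.80
Buyer bears (B): 6037.60 + 264.25 + 483.76 + 513.39 + 1397.51 = 8696.51
Landed cost (B) = invoice 294069.09 + 8696.51 + duty 33040.80 = 335806.40
Difference = |369611.48 − 335806.40| = 33805.08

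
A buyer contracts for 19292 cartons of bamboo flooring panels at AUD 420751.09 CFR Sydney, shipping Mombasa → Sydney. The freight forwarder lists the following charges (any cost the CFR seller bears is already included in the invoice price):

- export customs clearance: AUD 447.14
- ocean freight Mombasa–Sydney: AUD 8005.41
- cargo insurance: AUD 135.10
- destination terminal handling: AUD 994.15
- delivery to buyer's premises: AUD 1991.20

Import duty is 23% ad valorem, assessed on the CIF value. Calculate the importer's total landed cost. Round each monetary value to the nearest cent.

Total landed cost: AUD 520675.36

CFR: the seller pays costs through ocean freight to the destination port, but not insurance.
Already in the invoice (seller's account under CFR): export clearance, freight — exclude.
CIF value = CFR price + insurance = 420751.09 + 135.10 = 420886.19
Import duty = 420886.19 × 23% = 96803.82
Buyer bears: insurance 135.10 + destination terminal 994.15 + delivery 1991.20 + duty 96803.82 = 99924.27
Landed cost = invoice 420751.09 + 99924.27 = 520675.36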